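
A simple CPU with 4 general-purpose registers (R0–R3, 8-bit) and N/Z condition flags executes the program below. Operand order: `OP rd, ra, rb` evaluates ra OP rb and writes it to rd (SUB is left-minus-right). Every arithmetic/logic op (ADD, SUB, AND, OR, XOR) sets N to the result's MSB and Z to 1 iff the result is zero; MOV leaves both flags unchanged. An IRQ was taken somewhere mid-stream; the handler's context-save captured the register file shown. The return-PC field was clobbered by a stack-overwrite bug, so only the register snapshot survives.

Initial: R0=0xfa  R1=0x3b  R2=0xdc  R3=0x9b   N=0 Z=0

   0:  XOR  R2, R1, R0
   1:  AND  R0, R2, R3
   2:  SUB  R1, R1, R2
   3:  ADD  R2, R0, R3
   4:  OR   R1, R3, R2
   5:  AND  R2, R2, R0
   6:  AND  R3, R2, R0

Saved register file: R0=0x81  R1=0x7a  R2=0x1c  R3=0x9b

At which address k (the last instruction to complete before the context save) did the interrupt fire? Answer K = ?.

K = 3

after  0: R0=0xfa R1=0x3b R2=0xc1 R3=0x9b  N=1 Z=0
after  1: R0=0x81 R1=0x3b R2=0xc1 R3=0x9b  N=1 Z=0
after  2: R0=0x81 R1=0x7a R2=0xc1 R3=0x9b  N=0 Z=0
after  3: R0=0x81 R1=0x7a R2=0x1c R3=0x9b  N=0 Z=0
-- IRQ taken; context saved, return-PC = 4 --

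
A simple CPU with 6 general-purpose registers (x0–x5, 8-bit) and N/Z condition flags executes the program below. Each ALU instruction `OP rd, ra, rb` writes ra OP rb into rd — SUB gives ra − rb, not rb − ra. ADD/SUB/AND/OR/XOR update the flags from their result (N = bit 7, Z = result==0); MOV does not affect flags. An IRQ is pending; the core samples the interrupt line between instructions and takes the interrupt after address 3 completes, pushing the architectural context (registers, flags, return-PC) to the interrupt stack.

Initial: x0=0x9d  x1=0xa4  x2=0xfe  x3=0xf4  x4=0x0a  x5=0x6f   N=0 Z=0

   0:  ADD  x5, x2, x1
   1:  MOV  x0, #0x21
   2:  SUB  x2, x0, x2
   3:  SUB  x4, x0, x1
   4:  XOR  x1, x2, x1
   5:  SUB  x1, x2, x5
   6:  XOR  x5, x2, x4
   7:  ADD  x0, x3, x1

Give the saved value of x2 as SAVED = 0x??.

SAVED = 0x23

after  0: x0=0x9d x1=0xa4 x2=0xfe x3=0xf4 x4=0x0a x5=0xa2  N=1 Z=0
after  1: x0=0x21 x1=0xa4 x2=0xfe x3=0xf4 x4=0x0a x5=0xa2  N=1 Z=0
after  2: x0=0x21 x1=0xa4 x2=0x23 x3=0xf4 x4=0x0a x5=0xa2  N=0 Z=0
after  3: x0=0x21 x1=0xa4 x2=0x23 x3=0xf4 x4=0x7d x5=0xa2  N=0 Z=0
-- IRQ taken; context saved, return-PC = 4 --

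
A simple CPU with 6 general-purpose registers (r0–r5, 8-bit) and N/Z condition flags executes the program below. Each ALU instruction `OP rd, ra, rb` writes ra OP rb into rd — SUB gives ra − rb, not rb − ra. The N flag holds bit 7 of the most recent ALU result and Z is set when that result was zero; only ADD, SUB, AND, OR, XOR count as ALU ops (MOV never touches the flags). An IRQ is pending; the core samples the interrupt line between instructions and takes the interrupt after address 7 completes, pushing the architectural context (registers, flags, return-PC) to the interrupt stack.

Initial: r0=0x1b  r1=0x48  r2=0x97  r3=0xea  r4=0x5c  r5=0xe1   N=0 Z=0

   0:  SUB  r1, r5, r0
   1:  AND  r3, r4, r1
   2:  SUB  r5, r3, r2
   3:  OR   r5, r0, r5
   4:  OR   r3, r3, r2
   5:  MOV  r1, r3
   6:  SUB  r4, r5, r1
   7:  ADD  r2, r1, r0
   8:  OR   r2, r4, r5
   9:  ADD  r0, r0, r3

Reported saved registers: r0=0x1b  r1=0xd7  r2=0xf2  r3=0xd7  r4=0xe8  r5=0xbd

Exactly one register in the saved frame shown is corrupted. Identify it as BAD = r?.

after  0: r0=0x1b r1=0xc6 r2=0x97 r3=0xea r4=0x5c r5=0xe1  N=1 Z=0
after  1: r0=0x1b r1=0xc6 r2=0x97 r3=0x44 r4=0x5c r5=0xe1  N=0 Z=0
after  2: r0=0x1b r1=0xc6 r2=0x97 r3=0x44 r4=0x5c r5=0xad  N=1 Z=0
after  3: r0=0x1b r1=0xc6 r2=0x97 r3=0x44 r4=0x5c r5=0xbf  N=1 Z=0
after  4: r0=0x1b r1=0xc6 r2=0x97 r3=0xd7 r4=0x5c r5=0xbf  N=1 Z=0
after  5: r0=0x1b r1=0xd7 r2=0x97 r3=0xd7 r4=0x5c r5=0xbf  N=1 Z=0
after  6: r0=0x1b r1=0xd7 r2=0x97 r3=0xd7 r4=0xe8 r5=0xbf  N=1 Z=0
after  7: r0=0x1b r1=0xd7 r2=0xf2 r3=0xd7 r4=0xe8 r5=0xbf  N=1 Z=0
-- IRQ taken; context saved, return-PC = 8 --
mismatch: r5: reported 0xbd vs actual 0xbf

BAD = r5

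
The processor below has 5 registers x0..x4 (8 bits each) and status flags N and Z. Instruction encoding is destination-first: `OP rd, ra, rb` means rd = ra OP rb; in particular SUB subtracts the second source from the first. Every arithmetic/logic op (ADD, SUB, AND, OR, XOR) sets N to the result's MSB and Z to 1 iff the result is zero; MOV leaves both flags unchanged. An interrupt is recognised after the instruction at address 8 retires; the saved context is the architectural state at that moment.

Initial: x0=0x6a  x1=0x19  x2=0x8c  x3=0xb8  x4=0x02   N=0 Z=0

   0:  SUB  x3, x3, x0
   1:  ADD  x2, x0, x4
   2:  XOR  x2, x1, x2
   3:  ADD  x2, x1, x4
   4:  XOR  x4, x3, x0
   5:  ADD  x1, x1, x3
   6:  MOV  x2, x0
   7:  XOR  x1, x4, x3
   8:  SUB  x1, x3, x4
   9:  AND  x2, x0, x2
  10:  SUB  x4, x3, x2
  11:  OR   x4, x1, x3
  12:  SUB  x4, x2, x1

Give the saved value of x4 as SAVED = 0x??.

SAVED = 0x24

after  0: x0=0x6a x1=0x19 x2=0x8c x3=0x4e x4=0x02  N=0 Z=0
after  1: x0=0x6a x1=0x19 x2=0x6c x3=0x4e x4=0x02  N=0 Z=0
after  2: x0=0x6a x1=0x19 x2=0x75 x3=0x4e x4=0x02  N=0 Z=0
after  3: x0=0x6a x1=0x19 x2=0x1b x3=0x4e x4=0x02  N=0 Z=0
after  4: x0=0x6a x1=0x19 x2=0x1b x3=0x4e x4=0x24  N=0 Z=0
after  5: x0=0x6a x1=0x67 x2=0x1b x3=0x4e x4=0x24  N=0 Z=0
after  6: x0=0x6a x1=0x67 x2=0x6a x3=0x4e x4=0x24  N=0 Z=0
after  7: x0=0x6a x1=0x6a x2=0x6a x3=0x4e x4=0x24  N=0 Z=0
after  8: x0=0x6a x1=0x2a x2=0x6a x3=0x4e x4=0x24  N=0 Z=0
-- IRQ taken; context saved, return-PC = 9 --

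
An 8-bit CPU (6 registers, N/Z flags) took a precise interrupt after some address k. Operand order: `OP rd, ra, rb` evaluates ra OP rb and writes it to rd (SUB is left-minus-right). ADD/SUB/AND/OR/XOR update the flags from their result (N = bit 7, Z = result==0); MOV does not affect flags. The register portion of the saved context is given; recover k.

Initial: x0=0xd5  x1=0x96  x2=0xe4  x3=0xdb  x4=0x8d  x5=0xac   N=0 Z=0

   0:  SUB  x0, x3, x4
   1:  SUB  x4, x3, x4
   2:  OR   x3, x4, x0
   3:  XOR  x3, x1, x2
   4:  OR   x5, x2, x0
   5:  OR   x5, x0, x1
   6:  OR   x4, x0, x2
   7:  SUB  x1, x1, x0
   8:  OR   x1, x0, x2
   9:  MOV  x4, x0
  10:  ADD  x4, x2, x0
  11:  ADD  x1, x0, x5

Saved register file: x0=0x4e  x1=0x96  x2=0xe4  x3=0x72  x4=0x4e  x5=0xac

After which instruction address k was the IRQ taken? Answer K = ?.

after  0: x0=0x4e x1=0x96 x2=0xe4 x3=0xdb x4=0x8d x5=0xac  N=0 Z=0
after  1: x0=0x4e x1=0x96 x2=0xe4 x3=0xdb x4=0x4e x5=0xac  N=0 Z=0
after  2: x0=0x4e x1=0x96 x2=0xe4 x3=0x4e x4=0x4e x5=0xac  N=0 Z=0
after  3: x0=0x4e x1=0x96 x2=0xe4 x3=0x72 x4=0x4e x5=0xac  N=0 Z=0
-- IRQ taken; context saved, return-PC = 4 --

K = 3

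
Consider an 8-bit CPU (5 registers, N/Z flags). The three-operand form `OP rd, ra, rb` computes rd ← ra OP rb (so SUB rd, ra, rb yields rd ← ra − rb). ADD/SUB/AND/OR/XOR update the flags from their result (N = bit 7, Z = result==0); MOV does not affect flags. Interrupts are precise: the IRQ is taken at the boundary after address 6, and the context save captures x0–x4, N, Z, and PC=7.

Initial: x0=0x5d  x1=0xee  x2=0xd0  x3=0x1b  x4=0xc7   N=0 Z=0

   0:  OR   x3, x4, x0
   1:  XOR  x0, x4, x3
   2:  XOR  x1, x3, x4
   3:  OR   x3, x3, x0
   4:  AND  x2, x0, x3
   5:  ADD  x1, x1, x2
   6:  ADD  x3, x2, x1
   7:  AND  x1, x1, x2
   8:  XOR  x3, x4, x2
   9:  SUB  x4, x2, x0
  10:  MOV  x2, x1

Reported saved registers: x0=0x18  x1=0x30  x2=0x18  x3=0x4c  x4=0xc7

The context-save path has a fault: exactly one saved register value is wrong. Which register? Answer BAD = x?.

BAD = x3

after  0: x0=0x5d x1=0xee x2=0xd0 x3=0xdf x4=0xc7  N=1 Z=0
after  1: x0=0x18 x1=0xee x2=0xd0 x3=0xdf x4=0xc7  N=0 Z=0
after  2: x0=0x18 x1=0x18 x2=0xd0 x3=0xdf x4=0xc7  N=0 Z=0
after  3: x0=0x18 x1=0x18 x2=0xd0 x3=0xdf x4=0xc7  N=1 Z=0
after  4: x0=0x18 x1=0x18 x2=0x18 x3=0xdf x4=0xc7  N=0 Z=0
after  5: x0=0x18 x1=0x30 x2=0x18 x3=0xdf x4=0xc7  N=0 Z=0
after  6: x0=0x18 x1=0x30 x2=0x18 x3=0x48 x4=0xc7  N=0 Z=0
-- IRQ taken; context saved, return-PC = 7 --
mismatch: x3: reported 0x4c vs actual 0x48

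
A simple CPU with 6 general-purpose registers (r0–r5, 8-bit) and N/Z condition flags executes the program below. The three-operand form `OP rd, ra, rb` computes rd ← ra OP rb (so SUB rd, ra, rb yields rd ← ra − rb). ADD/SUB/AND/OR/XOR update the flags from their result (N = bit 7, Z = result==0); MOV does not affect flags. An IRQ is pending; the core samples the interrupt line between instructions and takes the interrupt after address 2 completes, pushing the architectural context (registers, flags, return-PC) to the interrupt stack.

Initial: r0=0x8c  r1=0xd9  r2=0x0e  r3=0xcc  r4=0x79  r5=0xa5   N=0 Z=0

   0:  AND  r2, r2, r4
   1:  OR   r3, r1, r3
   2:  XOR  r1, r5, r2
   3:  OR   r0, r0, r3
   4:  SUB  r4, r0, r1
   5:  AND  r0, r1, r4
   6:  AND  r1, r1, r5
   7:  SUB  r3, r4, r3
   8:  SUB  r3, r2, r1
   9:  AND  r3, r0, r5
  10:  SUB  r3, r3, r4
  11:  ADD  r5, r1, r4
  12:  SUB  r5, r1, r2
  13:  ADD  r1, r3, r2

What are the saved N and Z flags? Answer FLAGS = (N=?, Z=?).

FLAGS = (N=1, Z=0)

after  0: r0=0x8c r1=0xd9 r2=0x08 r3=0xcc r4=0x79 r5=0xa5  N=0 Z=0
after  1: r0=0x8c r1=0xd9 r2=0x08 r3=0xdd r4=0x79 r5=0xa5  N=1 Z=0
after  2: r0=0x8c r1=0xad r2=0x08 r3=0xdd r4=0x79 r5=0xa5  N=1 Z=0
-- IRQ taken; context saved, return-PC = 3 --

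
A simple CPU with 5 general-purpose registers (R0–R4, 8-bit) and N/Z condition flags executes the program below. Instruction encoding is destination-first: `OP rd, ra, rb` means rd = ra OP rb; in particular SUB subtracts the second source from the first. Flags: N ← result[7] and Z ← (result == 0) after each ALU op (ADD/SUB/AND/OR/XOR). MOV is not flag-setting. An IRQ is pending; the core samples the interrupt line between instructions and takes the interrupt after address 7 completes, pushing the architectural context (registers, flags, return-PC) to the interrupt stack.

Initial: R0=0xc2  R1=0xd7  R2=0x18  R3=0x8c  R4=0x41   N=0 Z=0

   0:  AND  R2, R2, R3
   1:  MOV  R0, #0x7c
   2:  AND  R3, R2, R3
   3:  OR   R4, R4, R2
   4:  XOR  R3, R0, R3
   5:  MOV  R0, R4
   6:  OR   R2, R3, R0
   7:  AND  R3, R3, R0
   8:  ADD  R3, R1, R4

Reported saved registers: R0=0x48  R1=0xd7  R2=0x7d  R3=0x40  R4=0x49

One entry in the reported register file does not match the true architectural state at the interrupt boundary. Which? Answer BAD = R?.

after  0: R0=0xc2 R1=0xd7 R2=0x08 R3=0x8c R4=0x41  N=0 Z=0
after  1: R0=0x7c R1=0xd7 R2=0x08 R3=0x8c R4=0x41  N=0 Z=0
after  2: R0=0x7c R1=0xd7 R2=0x08 R3=0x08 R4=0x41  N=0 Z=0
after  3: R0=0x7c R1=0xd7 R2=0x08 R3=0x08 R4=0x49  N=0 Z=0
after  4: R0=0x7c R1=0xd7 R2=0x08 R3=0x74 R4=0x49  N=0 Z=0
after  5: R0=0x49 R1=0xd7 R2=0x08 R3=0x74 R4=0x49  N=0 Z=0
after  6: R0=0x49 R1=0xd7 R2=0x7d R3=0x74 R4=0x49  N=0 Z=0
after  7: R0=0x49 R1=0xd7 R2=0x7d R3=0x40 R4=0x49  N=0 Z=0
-- IRQ taken; context saved, return-PC = 8 --
mismatch: R0: reported 0x48 vs actual 0x49

BAD = R0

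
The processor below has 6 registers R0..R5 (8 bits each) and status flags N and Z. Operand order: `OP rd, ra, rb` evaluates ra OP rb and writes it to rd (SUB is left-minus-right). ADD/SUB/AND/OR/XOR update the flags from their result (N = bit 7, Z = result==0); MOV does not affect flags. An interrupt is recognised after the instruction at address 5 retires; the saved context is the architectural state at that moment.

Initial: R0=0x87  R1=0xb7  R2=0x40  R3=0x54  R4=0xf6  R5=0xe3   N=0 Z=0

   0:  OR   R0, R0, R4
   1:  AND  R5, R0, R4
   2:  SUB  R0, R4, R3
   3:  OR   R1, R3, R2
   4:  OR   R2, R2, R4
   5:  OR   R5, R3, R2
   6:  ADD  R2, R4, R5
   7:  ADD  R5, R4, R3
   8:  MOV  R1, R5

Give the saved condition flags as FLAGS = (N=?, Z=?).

after  0: R0=0xf7 R1=0xb7 R2=0x40 R3=0x54 R4=0xf6 R5=0xe3  N=1 Z=0
after  1: R0=0xf7 R1=0xb7 R2=0x40 R3=0x54 R4=0xf6 R5=0xf6  N=1 Z=0
after  2: R0=0xa2 R1=0xb7 R2=0x40 R3=0x54 R4=0xf6 R5=0xf6  N=1 Z=0
after  3: R0=0xa2 R1=0x54 R2=0x40 R3=0x54 R4=0xf6 R5=0xf6  N=0 Z=0
after  4: R0=0xa2 R1=0x54 R2=0xf6 R3=0x54 R4=0xf6 R5=0xf6  N=1 Z=0
after  5: R0=0xa2 R1=0x54 R2=0xf6 R3=0x54 R4=0xf6 R5=0xf6  N=1 Z=0
-- IRQ taken; context saved, return-PC = 6 --

FLAGS = (N=1, Z=0)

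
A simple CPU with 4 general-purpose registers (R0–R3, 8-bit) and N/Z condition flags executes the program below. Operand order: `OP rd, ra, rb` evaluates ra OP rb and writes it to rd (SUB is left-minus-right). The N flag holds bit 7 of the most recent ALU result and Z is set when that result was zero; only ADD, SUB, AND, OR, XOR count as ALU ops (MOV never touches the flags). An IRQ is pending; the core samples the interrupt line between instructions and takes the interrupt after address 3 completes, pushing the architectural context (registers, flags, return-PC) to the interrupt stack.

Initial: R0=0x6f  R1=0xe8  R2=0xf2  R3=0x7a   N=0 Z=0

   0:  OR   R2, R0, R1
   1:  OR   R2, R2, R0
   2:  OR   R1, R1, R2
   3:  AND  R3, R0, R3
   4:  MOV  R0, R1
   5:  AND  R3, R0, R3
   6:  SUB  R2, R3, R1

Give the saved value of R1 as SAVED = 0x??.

after  0: R0=0x6f R1=0xe8 R2=0xef R3=0x7a  N=1 Z=0
after  1: R0=0x6f R1=0xe8 R2=0xef R3=0x7a  N=1 Z=0
after  2: R0=0x6f R1=0xef R2=0xef R3=0x7a  N=1 Z=0
after  3: R0=0x6f R1=0xef R2=0xef R3=0x6a  N=0 Z=0
-- IRQ taken; context saved, return-PC = 4 --

SAVED = 0xef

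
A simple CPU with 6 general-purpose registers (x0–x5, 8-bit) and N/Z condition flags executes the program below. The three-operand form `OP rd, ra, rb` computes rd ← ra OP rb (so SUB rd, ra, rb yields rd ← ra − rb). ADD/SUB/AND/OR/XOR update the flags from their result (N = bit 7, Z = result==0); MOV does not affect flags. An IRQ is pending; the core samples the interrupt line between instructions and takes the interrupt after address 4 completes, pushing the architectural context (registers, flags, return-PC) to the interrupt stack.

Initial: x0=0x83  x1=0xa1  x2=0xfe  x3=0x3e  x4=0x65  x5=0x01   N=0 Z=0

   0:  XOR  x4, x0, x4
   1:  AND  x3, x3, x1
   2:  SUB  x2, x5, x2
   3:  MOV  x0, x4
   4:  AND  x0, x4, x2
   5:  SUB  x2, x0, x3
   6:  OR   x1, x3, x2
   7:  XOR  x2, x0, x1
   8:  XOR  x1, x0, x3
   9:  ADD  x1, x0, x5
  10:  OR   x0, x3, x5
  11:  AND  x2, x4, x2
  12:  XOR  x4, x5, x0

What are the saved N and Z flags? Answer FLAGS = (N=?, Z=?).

FLAGS = (N=0, Z=0)

after  0: x0=0x83 x1=0xa1 x2=0xfe x3=0x3e x4=0xe6 x5=0x01  N=1 Z=0
after  1: x0=0x83 x1=0xa1 x2=0xfe x3=0x20 x4=0xe6 x5=0x01  N=0 Z=0
after  2: x0=0x83 x1=0xa1 x2=0x03 x3=0x20 x4=0xe6 x5=0x01  N=0 Z=0
after  3: x0=0xe6 x1=0xa1 x2=0x03 x3=0x20 x4=0xe6 x5=0x01  N=0 Z=0
after  4: x0=0x02 x1=0xa1 x2=0x03 x3=0x20 x4=0xe6 x5=0x01  N=0 Z=0
-- IRQ taken; context saved, return-PC = 5 --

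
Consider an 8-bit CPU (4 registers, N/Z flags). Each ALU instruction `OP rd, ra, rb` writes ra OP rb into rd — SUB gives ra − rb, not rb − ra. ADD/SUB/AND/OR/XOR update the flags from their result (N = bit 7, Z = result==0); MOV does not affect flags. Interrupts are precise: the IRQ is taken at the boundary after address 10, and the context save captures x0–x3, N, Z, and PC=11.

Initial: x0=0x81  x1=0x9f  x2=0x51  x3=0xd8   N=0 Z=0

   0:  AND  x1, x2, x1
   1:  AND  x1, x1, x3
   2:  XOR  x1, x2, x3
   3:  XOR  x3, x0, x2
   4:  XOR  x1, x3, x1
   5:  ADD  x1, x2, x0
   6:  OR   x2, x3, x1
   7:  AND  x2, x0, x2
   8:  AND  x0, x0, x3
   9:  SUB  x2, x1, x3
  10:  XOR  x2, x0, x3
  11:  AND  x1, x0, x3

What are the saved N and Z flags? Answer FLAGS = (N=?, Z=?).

FLAGS = (N=0, Z=0)

after  0: x0=0x81 x1=0x11 x2=0x51 x3=0xd8  N=0 Z=0
after  1: x0=0x81 x1=0x10 x2=0x51 x3=0xd8  N=0 Z=0
after  2: x0=0x81 x1=0x89 x2=0x51 x3=0xd8  N=1 Z=0
after  3: x0=0x81 x1=0x89 x2=0x51 x3=0xd0  N=1 Z=0
after  4: x0=0x81 x1=0x59 x2=0x51 x3=0xd0  N=0 Z=0
after  5: x0=0x81 x1=0xd2 x2=0x51 x3=0xd0  N=1 Z=0
after  6: x0=0x81 x1=0xd2 x2=0xd2 x3=0xd0  N=1 Z=0
after  7: x0=0x81 x1=0xd2 x2=0x80 x3=0xd0  N=1 Z=0
after  8: x0=0x80 x1=0xd2 x2=0x80 x3=0xd0  N=1 Z=0
after  9: x0=0x80 x1=0xd2 x2=0x02 x3=0xd0  N=0 Z=0
after 10: x0=0x80 x1=0xd2 x2=0x50 x3=0xd0  N=0 Z=0
-- IRQ taken; context saved, return-PC = 11 --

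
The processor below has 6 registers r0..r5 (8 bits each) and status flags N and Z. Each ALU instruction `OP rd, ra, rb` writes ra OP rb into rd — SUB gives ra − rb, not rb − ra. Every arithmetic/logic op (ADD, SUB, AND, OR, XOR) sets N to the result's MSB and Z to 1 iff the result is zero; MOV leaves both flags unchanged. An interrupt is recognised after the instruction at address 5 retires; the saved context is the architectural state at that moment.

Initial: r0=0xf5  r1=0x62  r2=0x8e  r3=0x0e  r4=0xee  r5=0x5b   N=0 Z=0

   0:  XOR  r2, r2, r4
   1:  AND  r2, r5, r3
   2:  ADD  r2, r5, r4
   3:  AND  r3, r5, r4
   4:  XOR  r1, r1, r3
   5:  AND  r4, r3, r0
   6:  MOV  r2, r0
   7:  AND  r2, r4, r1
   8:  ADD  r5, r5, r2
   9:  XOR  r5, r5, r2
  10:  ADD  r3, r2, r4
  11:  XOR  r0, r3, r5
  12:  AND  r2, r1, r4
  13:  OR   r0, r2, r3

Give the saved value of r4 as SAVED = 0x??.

SAVED = 0x40

after  0: r0=0xf5 r1=0x62 r2=0x60 r3=0x0e r4=0xee r5=0x5b  N=0 Z=0
after  1: r0=0xf5 r1=0x62 r2=0x0a r3=0x0e r4=0xee r5=0x5b  N=0 Z=0
after  2: r0=0xf5 r1=0x62 r2=0x49 r3=0x0e r4=0xee r5=0x5b  N=0 Z=0
after  3: r0=0xf5 r1=0x62 r2=0x49 r3=0x4a r4=0xee r5=0x5b  N=0 Z=0
after  4: r0=0xf5 r1=0x28 r2=0x49 r3=0x4a r4=0xee r5=0x5b  N=0 Z=0
after  5: r0=0xf5 r1=0x28 r2=0x49 r3=0x4a r4=0x40 r5=0x5b  N=0 Z=0
-- IRQ taken; context saved, return-PC = 6 --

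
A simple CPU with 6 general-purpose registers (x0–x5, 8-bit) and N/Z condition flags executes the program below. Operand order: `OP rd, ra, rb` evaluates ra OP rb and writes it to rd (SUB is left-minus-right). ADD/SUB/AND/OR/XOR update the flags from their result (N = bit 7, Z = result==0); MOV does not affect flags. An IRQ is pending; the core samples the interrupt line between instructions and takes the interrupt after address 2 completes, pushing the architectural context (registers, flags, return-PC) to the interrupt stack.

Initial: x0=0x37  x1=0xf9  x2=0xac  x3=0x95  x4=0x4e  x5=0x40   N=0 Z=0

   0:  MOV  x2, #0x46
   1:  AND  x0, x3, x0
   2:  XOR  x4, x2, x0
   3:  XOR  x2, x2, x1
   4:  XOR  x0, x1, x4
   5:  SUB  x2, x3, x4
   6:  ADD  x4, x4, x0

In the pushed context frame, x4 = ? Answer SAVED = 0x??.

after  0: x0=0x37 x1=0xf9 x2=0x46 x3=0x95 x4=0x4e x5=0x40  N=0 Z=0
after  1: x0=0x15 x1=0xf9 x2=0x46 x3=0x95 x4=0x4e x5=0x40  N=0 Z=0
after  2: x0=0x15 x1=0xf9 x2=0x46 x3=0x95 x4=0x53 x5=0x40  N=0 Z=0
-- IRQ taken; context saved, return-PC = 3 --

SAVED = 0x53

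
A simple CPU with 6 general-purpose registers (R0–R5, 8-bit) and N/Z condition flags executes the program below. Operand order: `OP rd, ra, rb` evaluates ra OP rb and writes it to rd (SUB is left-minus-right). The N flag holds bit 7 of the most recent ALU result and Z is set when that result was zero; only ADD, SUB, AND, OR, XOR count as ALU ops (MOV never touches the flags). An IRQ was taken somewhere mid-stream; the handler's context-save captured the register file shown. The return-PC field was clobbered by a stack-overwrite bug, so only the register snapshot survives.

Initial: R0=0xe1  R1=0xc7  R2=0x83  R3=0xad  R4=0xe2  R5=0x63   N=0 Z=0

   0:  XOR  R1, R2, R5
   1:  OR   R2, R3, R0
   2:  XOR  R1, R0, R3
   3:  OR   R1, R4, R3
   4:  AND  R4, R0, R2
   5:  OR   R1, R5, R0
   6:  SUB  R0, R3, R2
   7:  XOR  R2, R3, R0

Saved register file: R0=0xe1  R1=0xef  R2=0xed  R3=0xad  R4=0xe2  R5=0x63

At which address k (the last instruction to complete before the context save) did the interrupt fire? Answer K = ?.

K = 3

after  0: R0=0xe1 R1=0xe0 R2=0x83 R3=0xad R4=0xe2 R5=0x63  N=1 Z=0
after  1: R0=0xe1 R1=0xe0 R2=0xed R3=0xad R4=0xe2 R5=0x63  N=1 Z=0
after  2: R0=0xe1 R1=0x4c R2=0xed R3=0xad R4=0xe2 R5=0x63  N=0 Z=0
after  3: R0=0xe1 R1=0xef R2=0xed R3=0xad R4=0xe2 R5=0x63  N=1 Z=0
-- IRQ taken; context saved, return-PC = 4 --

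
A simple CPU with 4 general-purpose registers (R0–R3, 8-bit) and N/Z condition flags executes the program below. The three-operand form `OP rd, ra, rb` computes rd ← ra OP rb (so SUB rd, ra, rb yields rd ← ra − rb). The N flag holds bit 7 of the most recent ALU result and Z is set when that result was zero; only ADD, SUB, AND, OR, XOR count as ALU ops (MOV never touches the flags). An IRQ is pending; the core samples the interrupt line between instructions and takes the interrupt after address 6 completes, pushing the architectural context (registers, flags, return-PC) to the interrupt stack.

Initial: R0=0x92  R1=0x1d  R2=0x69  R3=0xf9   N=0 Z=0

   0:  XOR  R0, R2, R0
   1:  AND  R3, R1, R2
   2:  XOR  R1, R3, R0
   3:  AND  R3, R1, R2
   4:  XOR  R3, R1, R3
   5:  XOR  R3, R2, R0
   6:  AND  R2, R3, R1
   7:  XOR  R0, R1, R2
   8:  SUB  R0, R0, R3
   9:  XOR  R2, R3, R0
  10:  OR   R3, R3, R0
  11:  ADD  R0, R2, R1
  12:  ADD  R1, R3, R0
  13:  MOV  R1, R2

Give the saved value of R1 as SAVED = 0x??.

SAVED = 0xf2

after  0: R0=0xfb R1=0x1d R2=0x69 R3=0xf9  N=1 Z=0
after  1: R0=0xfb R1=0x1d R2=0x69 R3=0x09  N=0 Z=0
after  2: R0=0xfb R1=0xf2 R2=0x69 R3=0x09  N=1 Z=0
after  3: R0=0xfb R1=0xf2 R2=0x69 R3=0x60  N=0 Z=0
after  4: R0=0xfb R1=0xf2 R2=0x69 R3=0x92  N=1 Z=0
after  5: R0=0xfb R1=0xf2 R2=0x69 R3=0x92  N=1 Z=0
after  6: R0=0xfb R1=0xf2 R2=0x92 R3=0x92  N=1 Z=0
-- IRQ taken; context saved, return-PC = 7 --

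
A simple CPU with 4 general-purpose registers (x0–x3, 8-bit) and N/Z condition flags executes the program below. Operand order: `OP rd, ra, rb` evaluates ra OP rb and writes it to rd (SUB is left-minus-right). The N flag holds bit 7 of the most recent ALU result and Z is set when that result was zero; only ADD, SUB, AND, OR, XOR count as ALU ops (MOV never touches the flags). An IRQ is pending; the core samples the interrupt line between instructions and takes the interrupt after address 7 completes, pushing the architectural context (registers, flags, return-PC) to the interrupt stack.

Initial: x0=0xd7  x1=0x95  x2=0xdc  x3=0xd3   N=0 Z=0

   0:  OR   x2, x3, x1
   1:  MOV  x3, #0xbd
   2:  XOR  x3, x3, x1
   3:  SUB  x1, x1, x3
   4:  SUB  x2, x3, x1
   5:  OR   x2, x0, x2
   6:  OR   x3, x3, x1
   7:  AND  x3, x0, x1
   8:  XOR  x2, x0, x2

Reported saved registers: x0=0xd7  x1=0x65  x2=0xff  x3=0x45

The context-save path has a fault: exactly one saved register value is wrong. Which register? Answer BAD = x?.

after  0: x0=0xd7 x1=0x95 x2=0xd7 x3=0xd3  N=1 Z=0
after  1: x0=0xd7 x1=0x95 x2=0xd7 x3=0xbd  N=1 Z=0
after  2: x0=0xd7 x1=0x95 x2=0xd7 x3=0x28  N=0 Z=0
after  3: x0=0xd7 x1=0x6d x2=0xd7 x3=0x28  N=0 Z=0
after  4: x0=0xd7 x1=0x6d x2=0xbb x3=0x28  N=1 Z=0
after  5: x0=0xd7 x1=0x6d x2=0xff x3=0x28  N=1 Z=0
after  6: x0=0xd7 x1=0x6d x2=0xff x3=0x6d  N=0 Z=0
after  7: x0=0xd7 x1=0x6d x2=0xff x3=0x45  N=0 Z=0
-- IRQ taken; context saved, return-PC = 8 --
mismatch: x1: reported 0x65 vs actual 0x6d

BAD = x1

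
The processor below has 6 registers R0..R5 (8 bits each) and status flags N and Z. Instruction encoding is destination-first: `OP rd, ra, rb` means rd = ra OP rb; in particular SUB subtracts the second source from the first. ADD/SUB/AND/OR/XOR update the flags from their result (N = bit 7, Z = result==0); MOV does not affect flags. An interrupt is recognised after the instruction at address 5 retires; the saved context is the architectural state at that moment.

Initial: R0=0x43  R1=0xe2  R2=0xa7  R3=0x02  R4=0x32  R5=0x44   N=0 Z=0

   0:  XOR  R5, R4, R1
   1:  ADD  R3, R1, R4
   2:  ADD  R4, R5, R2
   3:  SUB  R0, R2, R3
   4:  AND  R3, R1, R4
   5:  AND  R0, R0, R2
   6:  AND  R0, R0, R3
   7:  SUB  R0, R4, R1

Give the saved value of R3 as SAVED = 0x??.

after  0: R0=0x43 R1=0xe2 R2=0xa7 R3=0x02 R4=0x32 R5=0xd0  N=1 Z=0
after  1: R0=0x43 R1=0xe2 R2=0xa7 R3=0x14 R4=0x32 R5=0xd0  N=0 Z=0
after  2: R0=0x43 R1=0xe2 R2=0xa7 R3=0x14 R4=0x77 R5=0xd0  N=0 Z=0
after  3: R0=0x93 R1=0xe2 R2=0xa7 R3=0x14 R4=0x77 R5=0xd0  N=1 Z=0
after  4: R0=0x93 R1=0xe2 R2=0xa7 R3=0x62 R4=0x77 R5=0xd0  N=0 Z=0
after  5: R0=0x83 R1=0xe2 R2=0xa7 R3=0x62 R4=0x77 R5=0xd0  N=1 Z=0
-- IRQ taken; context saved, return-PC = 6 --

SAVED = 0x62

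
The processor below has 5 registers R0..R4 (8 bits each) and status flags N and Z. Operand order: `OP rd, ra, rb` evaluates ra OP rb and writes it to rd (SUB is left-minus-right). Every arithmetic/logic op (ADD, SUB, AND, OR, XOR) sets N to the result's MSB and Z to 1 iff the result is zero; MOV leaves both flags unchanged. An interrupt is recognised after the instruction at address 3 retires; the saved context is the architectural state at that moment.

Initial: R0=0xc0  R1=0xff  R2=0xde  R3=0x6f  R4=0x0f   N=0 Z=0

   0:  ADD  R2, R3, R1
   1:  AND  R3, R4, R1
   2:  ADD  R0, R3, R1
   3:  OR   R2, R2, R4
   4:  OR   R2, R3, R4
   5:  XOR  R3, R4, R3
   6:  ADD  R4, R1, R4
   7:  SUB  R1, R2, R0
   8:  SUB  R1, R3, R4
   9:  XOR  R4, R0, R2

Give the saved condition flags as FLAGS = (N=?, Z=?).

FLAGS = (N=0, Z=0)

after  0: R0=0xc0 R1=0xff R2=0x6e R3=0x6f R4=0x0f  N=0 Z=0
after  1: R0=0xc0 R1=0xff R2=0x6e R3=0x0f R4=0x0f  N=0 Z=0
after  2: R0=0x0e R1=0xff R2=0x6e R3=0x0f R4=0x0f  N=0 Z=0
after  3: R0=0x0e R1=0xff R2=0x6f R3=0x0f R4=0x0f  N=0 Z=0
-- IRQ taken; context saved, return-PC = 4 --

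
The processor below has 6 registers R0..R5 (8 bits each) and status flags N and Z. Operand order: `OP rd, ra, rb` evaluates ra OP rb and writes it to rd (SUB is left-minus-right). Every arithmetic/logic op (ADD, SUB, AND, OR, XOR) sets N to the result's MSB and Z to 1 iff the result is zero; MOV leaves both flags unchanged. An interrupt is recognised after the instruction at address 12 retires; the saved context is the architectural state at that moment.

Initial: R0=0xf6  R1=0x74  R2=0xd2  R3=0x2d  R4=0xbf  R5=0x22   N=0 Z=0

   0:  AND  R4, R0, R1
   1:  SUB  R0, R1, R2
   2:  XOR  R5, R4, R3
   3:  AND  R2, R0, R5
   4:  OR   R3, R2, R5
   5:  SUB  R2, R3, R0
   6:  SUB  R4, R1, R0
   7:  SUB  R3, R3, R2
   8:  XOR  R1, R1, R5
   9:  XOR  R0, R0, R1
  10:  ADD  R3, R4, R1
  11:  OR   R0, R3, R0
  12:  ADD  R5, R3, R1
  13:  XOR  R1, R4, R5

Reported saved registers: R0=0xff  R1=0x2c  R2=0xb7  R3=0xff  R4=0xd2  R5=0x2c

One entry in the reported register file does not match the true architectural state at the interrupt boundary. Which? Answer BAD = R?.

BAD = R1

after  0: R0=0xf6 R1=0x74 R2=0xd2 R3=0x2d R4=0x74 R5=0x22  N=0 Z=0
after  1: R0=0xa2 R1=0x74 R2=0xd2 R3=0x2d R4=0x74 R5=0x22  N=1 Z=0
after  2: R0=0xa2 R1=0x74 R2=0xd2 R3=0x2d R4=0x74 R5=0x59  N=0 Z=0
after  3: R0=0xa2 R1=0x74 R2=0x00 R3=0x2d R4=0x74 R5=0x59  N=0 Z=1
after  4: R0=0xa2 R1=0x74 R2=0x00 R3=0x59 R4=0x74 R5=0x59  N=0 Z=0
after  5: R0=0xa2 R1=0x74 R2=0xb7 R3=0x59 R4=0x74 R5=0x59  N=1 Z=0
after  6: R0=0xa2 R1=0x74 R2=0xb7 R3=0x59 R4=0xd2 R5=0x59  N=1 Z=0
after  7: R0=0xa2 R1=0x74 R2=0xb7 R3=0xa2 R4=0xd2 R5=0x59  N=1 Z=0
after  8: R0=0xa2 R1=0x2d R2=0xb7 R3=0xa2 R4=0xd2 R5=0x59  N=0 Z=0
after  9: R0=0x8f R1=0x2d R2=0xb7 R3=0xa2 R4=0xd2 R5=0x59  N=1 Z=0
after 10: R0=0x8f R1=0x2d R2=0xb7 R3=0xff R4=0xd2 R5=0x59  N=1 Z=0
after 11: R0=0xff R1=0x2d R2=0xb7 R3=0xff R4=0xd2 R5=0x59  N=1 Z=0
after 12: R0=0xff R1=0x2d R2=0xb7 R3=0xff R4=0xd2 R5=0x2c  N=0 Z=0
-- IRQ taken; context saved, return-PC = 13 --
mismatch: R1: reported 0x2c vs actual 0x2d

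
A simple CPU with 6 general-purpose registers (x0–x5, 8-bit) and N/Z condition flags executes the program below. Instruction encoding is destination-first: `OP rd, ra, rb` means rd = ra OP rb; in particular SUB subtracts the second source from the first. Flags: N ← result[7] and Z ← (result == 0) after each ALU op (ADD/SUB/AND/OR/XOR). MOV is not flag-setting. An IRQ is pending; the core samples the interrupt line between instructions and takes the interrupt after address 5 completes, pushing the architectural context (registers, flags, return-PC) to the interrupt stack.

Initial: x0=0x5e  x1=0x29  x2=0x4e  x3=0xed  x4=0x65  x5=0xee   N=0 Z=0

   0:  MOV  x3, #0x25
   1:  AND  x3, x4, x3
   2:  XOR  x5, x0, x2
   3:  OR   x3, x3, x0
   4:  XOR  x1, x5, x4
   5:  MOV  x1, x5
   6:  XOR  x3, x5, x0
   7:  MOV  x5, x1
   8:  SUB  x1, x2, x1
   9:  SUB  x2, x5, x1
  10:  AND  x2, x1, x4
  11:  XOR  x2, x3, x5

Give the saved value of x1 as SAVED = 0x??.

after  0: x0=0x5e x1=0x29 x2=0x4e x3=0x25 x4=0x65 x5=0xee  N=0 Z=0
after  1: x0=0x5e x1=0x29 x2=0x4e x3=0x25 x4=0x65 x5=0xee  N=0 Z=0
after  2: x0=0x5e x1=0x29 x2=0x4e x3=0x25 x4=0x65 x5=0x10  N=0 Z=0
after  3: x0=0x5e x1=0x29 x2=0x4e x3=0x7f x4=0x65 x5=0x10  N=0 Z=0
after  4: x0=0x5e x1=0x75 x2=0x4e x3=0x7f x4=0x65 x5=0x10  N=0 Z=0
after  5: x0=0x5e x1=0x10 x2=0x4e x3=0x7f x4=0x65 x5=0x10  N=0 Z=0
-- IRQ taken; context saved, return-PC = 6 --

SAVED = 0x10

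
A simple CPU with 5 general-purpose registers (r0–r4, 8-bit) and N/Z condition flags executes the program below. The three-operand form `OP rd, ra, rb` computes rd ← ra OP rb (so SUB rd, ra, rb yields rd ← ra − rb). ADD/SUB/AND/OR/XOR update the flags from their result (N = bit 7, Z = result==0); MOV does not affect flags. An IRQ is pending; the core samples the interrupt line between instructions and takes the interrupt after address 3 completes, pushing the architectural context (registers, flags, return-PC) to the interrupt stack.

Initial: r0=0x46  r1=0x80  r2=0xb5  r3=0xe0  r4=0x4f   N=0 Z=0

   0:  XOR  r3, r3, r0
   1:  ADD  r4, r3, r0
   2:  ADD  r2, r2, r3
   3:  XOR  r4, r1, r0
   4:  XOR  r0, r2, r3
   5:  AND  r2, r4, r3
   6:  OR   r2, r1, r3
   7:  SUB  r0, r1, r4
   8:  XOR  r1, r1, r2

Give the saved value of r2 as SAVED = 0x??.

SAVED = 0x5b

after  0: r0=0x46 r1=0x80 r2=0xb5 r3=0xa6 r4=0x4f  N=1 Z=0
after  1: r0=0x46 r1=0x80 r2=0xb5 r3=0xa6 r4=0xec  N=1 Z=0
after  2: r0=0x46 r1=0x80 r2=0x5b r3=0xa6 r4=0xec  N=0 Z=0
after  3: r0=0x46 r1=0x80 r2=0x5b r3=0xa6 r4=0xc6  N=1 Z=0
-- IRQ taken; context saved, return-PC = 4 --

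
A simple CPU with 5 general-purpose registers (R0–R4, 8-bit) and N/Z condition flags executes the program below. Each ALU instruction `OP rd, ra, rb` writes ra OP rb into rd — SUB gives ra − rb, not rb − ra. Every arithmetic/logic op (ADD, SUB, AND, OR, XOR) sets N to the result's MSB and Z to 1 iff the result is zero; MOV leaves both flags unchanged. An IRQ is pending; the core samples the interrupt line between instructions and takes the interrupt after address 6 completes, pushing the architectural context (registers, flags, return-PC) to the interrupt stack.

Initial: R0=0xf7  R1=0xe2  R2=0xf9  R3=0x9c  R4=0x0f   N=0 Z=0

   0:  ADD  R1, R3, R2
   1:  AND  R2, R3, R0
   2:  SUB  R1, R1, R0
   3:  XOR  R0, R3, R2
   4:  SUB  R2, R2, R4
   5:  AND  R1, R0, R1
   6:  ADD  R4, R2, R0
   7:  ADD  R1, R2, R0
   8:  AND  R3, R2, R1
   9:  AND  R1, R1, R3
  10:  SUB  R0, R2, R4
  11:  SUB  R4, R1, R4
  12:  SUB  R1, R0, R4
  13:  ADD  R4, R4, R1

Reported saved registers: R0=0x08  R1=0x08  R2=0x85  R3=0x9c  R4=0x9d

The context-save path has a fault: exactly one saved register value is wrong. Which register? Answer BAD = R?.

BAD = R4

after  0: R0=0xf7 R1=0x95 R2=0xf9 R3=0x9c R4=0x0f  N=1 Z=0
after  1: R0=0xf7 R1=0x95 R2=0x94 R3=0x9c R4=0x0f  N=1 Z=0
after  2: R0=0xf7 R1=0x9e R2=0x94 R3=0x9c R4=0x0f  N=1 Z=0
after  3: R0=0x08 R1=0x9e R2=0x94 R3=0x9c R4=0x0f  N=0 Z=0
after  4: R0=0x08 R1=0x9e R2=0x85 R3=0x9c R4=0x0f  N=1 Z=0
after  5: R0=0x08 R1=0x08 R2=0x85 R3=0x9c R4=0x0f  N=0 Z=0
after  6: R0=0x08 R1=0x08 R2=0x85 R3=0x9c R4=0x8d  N=1 Z=0
-- IRQ taken; context saved, return-PC = 7 --
mismatch: R4: reported 0x9d vs actual 0x8d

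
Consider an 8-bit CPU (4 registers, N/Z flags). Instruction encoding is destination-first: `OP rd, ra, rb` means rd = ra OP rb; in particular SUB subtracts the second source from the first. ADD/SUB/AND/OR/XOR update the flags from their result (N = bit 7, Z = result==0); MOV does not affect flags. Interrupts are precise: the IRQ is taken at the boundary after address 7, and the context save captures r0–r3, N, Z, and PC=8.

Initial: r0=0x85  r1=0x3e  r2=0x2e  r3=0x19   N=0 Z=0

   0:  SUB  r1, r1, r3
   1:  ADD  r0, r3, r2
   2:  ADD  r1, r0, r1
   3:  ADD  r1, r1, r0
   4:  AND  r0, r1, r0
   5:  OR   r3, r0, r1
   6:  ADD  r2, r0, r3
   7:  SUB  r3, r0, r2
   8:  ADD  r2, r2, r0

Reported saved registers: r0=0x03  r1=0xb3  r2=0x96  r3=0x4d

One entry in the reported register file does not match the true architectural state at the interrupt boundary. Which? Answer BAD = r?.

BAD = r2

after  0: r0=0x85 r1=0x25 r2=0x2e r3=0x19  N=0 Z=0
after  1: r0=0x47 r1=0x25 r2=0x2e r3=0x19  N=0 Z=0
after  2: r0=0x47 r1=0x6c r2=0x2e r3=0x19  N=0 Z=0
after  3: r0=0x47 r1=0xb3 r2=0x2e r3=0x19  N=1 Z=0
after  4: r0=0x03 r1=0xb3 r2=0x2e r3=0x19  N=0 Z=0
after  5: r0=0x03 r1=0xb3 r2=0x2e r3=0xb3  N=1 Z=0
after  6: r0=0x03 r1=0xb3 r2=0xb6 r3=0xb3  N=1 Z=0
after  7: r0=0x03 r1=0xb3 r2=0xb6 r3=0x4d  N=0 Z=0
-- IRQ taken; context saved, return-PC = 8 --
mismatch: r2: reported 0x96 vs actual 0xb6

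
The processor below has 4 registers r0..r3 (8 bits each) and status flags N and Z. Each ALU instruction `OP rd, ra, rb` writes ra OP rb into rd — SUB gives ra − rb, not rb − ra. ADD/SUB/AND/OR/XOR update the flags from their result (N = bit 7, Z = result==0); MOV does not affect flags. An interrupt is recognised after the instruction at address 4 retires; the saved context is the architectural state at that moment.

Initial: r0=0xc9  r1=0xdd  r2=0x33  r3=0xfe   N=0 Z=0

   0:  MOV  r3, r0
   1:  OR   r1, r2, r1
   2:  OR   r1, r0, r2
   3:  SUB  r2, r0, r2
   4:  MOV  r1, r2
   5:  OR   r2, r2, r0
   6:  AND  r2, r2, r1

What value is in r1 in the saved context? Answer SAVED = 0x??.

after  0: r0=0xc9 r1=0xdd r2=0x33 r3=0xc9  N=0 Z=0
after  1: r0=0xc9 r1=0xff r2=0x33 r3=0xc9  N=1 Z=0
after  2: r0=0xc9 r1=0xfb r2=0x33 r3=0xc9  N=1 Z=0
after  3: r0=0xc9 r1=0xfb r2=0x96 r3=0xc9  N=1 Z=0
after  4: r0=0xc9 r1=0x96 r2=0x96 r3=0xc9  N=1 Z=0
-- IRQ taken; context saved, return-PC = 5 --

SAVED = 0x96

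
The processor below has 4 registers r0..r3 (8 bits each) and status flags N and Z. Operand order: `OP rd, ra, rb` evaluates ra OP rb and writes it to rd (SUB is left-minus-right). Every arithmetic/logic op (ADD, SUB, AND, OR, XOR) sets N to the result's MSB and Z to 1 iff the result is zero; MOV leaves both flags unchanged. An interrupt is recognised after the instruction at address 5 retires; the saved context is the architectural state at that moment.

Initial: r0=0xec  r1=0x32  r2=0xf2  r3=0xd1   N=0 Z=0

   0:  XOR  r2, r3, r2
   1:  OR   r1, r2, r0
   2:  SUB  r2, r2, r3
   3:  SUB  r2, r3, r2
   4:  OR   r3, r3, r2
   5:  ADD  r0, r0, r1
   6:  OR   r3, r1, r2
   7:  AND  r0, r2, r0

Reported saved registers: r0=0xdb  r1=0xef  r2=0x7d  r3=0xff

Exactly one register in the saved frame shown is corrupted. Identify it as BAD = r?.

after  0: r0=0xec r1=0x32 r2=0x23 r3=0xd1  N=0 Z=0
after  1: r0=0xec r1=0xef r2=0x23 r3=0xd1  N=1 Z=0
after  2: r0=0xec r1=0xef r2=0x52 r3=0xd1  N=0 Z=0
after  3: r0=0xec r1=0xef r2=0x7f r3=0xd1  N=0 Z=0
after  4: r0=0xec r1=0xef r2=0x7f r3=0xff  N=1 Z=0
after  5: r0=0xdb r1=0xef r2=0x7f r3=0xff  N=1 Z=0
-- IRQ taken; context saved, return-PC = 6 --
mismatch: r2: reported 0x7d vs actual 0x7f

BAD = r2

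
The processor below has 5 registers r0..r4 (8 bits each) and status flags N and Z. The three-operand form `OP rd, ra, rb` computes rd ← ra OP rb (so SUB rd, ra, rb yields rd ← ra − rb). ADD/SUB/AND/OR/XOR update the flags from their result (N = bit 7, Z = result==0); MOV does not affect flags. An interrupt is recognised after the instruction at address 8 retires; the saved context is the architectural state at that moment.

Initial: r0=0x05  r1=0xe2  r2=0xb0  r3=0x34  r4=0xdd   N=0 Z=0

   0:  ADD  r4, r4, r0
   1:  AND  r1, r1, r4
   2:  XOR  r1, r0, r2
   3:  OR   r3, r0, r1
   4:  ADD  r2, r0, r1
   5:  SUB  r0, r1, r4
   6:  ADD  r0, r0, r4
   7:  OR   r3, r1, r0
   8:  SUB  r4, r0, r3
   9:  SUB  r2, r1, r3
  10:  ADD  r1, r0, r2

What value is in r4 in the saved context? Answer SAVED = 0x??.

SAVED = 0x00

after  0: r0=0x05 r1=0xe2 r2=0xb0 r3=0x34 r4=0xe2  N=1 Z=0
after  1: r0=0x05 r1=0xe2 r2=0xb0 r3=0x34 r4=0xe2  N=1 Z=0
after  2: r0=0x05 r1=0xb5 r2=0xb0 r3=0x34 r4=0xe2  N=1 Z=0
after  3: r0=0x05 r1=0xb5 r2=0xb0 r3=0xb5 r4=0xe2  N=1 Z=0
after  4: r0=0x05 r1=0xb5 r2=0xba r3=0xb5 r4=0xe2  N=1 Z=0
after  5: r0=0xd3 r1=0xb5 r2=0xba r3=0xb5 r4=0xe2  N=1 Z=0
after  6: r0=0xb5 r1=0xb5 r2=0xba r3=0xb5 r4=0xe2  N=1 Z=0
after  7: r0=0xb5 r1=0xb5 r2=0xba r3=0xb5 r4=0xe2  N=1 Z=0
after  8: r0=0xb5 r1=0xb5 r2=0xba r3=0xb5 r4=0x00  N=0 Z=1
-- IRQ taken; context saved, return-PC = 9 --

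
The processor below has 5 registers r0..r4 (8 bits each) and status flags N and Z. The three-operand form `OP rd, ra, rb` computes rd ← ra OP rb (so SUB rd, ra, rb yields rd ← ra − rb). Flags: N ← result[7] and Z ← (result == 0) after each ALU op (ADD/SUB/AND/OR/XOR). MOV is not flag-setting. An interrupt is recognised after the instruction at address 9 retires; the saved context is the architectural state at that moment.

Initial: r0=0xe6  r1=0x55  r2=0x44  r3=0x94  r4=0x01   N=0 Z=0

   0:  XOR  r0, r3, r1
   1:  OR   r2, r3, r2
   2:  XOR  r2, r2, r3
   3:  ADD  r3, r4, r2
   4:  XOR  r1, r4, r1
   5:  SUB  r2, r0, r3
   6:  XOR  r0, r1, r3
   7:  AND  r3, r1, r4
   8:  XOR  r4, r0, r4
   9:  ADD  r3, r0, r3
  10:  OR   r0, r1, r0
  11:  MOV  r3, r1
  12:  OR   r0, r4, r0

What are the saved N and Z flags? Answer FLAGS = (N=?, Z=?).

after  0: r0=0xc1 r1=0x55 r2=0x44 r3=0x94 r4=0x01  N=1 Z=0
after  1: r0=0xc1 r1=0x55 r2=0xd4 r3=0x94 r4=0x01  N=1 Z=0
after  2: r0=0xc1 r1=0x55 r2=0x40 r3=0x94 r4=0x01  N=0 Z=0
after  3: r0=0xc1 r1=0x55 r2=0x40 r3=0x41 r4=0x01  N=0 Z=0
after  4: r0=0xc1 r1=0x54 r2=0x40 r3=0x41 r4=0x01  N=0 Z=0
after  5: r0=0xc1 r1=0x54 r2=0x80 r3=0x41 r4=0x01  N=1 Z=0
after  6: r0=0x15 r1=0x54 r2=0x80 r3=0x41 r4=0x01  N=0 Z=0
after  7: r0=0x15 r1=0x54 r2=0x80 r3=0x00 r4=0x01  N=0 Z=1
after  8: r0=0x15 r1=0x54 r2=0x80 r3=0x00 r4=0x14  N=0 Z=0
after  9: r0=0x15 r1=0x54 r2=0x80 r3=0x15 r4=0x14  N=0 Z=0
-- IRQ taken; context saved, return-PC = 10 --

FLAGS = (N=0, Z=0)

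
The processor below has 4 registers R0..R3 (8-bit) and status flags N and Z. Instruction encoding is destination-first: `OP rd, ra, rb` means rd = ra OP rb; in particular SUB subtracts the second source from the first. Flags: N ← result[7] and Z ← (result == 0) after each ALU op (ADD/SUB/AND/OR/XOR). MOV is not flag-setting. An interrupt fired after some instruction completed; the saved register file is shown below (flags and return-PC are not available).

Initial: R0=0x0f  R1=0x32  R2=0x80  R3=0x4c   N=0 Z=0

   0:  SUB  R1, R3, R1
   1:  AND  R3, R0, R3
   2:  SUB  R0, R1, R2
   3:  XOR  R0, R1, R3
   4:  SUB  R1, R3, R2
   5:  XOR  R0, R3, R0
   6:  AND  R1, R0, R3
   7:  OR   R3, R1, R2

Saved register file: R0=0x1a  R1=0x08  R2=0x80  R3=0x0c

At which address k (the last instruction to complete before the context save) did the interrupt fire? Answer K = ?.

after  0: R0=0x0f R1=0x1a R2=0x80 R3=0x4c  N=0 Z=0
after  1: R0=0x0f R1=0x1a R2=0x80 R3=0x0c  N=0 Z=0
after  2: R0=0x9a R1=0x1a R2=0x80 R3=0x0c  N=1 Z=0
after  3: R0=0x16 R1=0x1a R2=0x80 R3=0x0c  N=0 Z=0
after  4: R0=0x16 R1=0x8c R2=0x80 R3=0x0c  N=1 Z=0
after  5: R0=0x1a R1=0x8c R2=0x80 R3=0x0c  N=0 Z=0
after  6: R0=0x1a R1=0x08 R2=0x80 R3=0x0c  N=0 Z=0
-- IRQ taken; context saved, return-PC = 7 --

K = 6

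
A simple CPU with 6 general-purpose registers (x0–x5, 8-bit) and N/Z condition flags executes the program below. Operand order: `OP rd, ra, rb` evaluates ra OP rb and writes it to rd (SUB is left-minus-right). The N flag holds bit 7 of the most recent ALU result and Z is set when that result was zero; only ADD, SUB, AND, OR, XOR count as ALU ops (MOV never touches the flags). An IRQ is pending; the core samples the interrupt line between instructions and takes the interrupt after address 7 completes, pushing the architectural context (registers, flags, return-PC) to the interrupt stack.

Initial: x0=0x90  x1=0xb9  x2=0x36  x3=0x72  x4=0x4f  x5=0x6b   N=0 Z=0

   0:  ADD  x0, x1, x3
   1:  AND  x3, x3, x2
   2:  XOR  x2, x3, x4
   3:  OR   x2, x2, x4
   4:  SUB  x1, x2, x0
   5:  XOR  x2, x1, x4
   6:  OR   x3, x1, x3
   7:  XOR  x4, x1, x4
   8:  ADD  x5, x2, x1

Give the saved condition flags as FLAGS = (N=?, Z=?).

after  0: x0=0x2b x1=0xb9 x2=0x36 x3=0x72 x4=0x4f x5=0x6b  N=0 Z=0
after  1: x0=0x2b x1=0xb9 x2=0x36 x3=0x32 x4=0x4f x5=0x6b  N=0 Z=0
after  2: x0=0x2b x1=0xb9 x2=0x7d x3=0x32 x4=0x4f x5=0x6b  N=0 Z=0
after  3: x0=0x2b x1=0xb9 x2=0x7f x3=0x32 x4=0x4f x5=0x6b  N=0 Z=0
after  4: x0=0x2b x1=0x54 x2=0x7f x3=0x32 x4=0x4f x5=0x6b  N=0 Z=0
after  5: x0=0x2b x1=0x54 x2=0x1b x3=0x32 x4=0x4f x5=0x6b  N=0 Z=0
after  6: x0=0x2b x1=0x54 x2=0x1b x3=0x76 x4=0x4f x5=0x6b  N=0 Z=0
after  7: x0=0x2b x1=0x54 x2=0x1b x3=0x76 x4=0x1b x5=0x6b  N=0 Z=0
-- IRQ taken; context saved, return-PC = 8 --

FLAGS = (N=0, Z=0)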